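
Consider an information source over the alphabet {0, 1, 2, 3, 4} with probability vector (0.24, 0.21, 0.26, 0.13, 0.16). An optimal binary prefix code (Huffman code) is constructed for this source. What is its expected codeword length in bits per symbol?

2.29 bits/symbol

Repeatedly combine the two least-probable nodes; the expected code length is the sum of the merged weights.
merge 13/100 + 4/25 → 29/100
merge 21/100 + 6/25 → 9/20
merge 13/50 + 29/100 → 11/20
merge 9/20 + 11/20 → 1
L = 29/100 + 9/20 + 11/20 + 1 = 229/100 = 2.29 bits/symbol.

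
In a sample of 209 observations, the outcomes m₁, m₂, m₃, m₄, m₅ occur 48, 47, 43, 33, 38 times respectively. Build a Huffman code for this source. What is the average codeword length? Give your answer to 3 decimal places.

Probabilities are the counts divided by 209.
Repeatedly combine the two least-probable nodes; the expected code length is the sum of the merged weights.
merge 3/19 + 2/11 → 71/209
merge 43/209 + 47/209 → 90/209
merge 48/209 + 71/209 → 119/209
merge 90/209 + 119/209 → 1
L = 71/209 + 90/209 + 119/209 + 1 = 489/209 ≈ 2.340 bits/symbol.

2.340 bits/symbol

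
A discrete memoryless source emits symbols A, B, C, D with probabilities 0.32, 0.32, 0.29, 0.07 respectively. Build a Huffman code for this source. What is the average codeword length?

Repeatedly combine the two least-probable nodes; the expected code length is the sum of the merged weights.
merge 7/100 + 29/100 → 9/25
merge 8/25 + 8/25 → 16/25
merge 9/25 + 16/25 → 1
L = 9/25 + 16/25 + 1 = 2 bits/symbol.

2 bits/symbol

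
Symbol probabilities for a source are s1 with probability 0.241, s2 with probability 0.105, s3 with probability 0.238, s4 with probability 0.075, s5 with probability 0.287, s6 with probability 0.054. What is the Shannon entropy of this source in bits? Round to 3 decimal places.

2.354 bits

H = −Σ pᵢ log₂ pᵢ.
−0.241·log₂(0.241) = 0.4947
−0.105·log₂(0.105) = 0.3414
−0.238·log₂(0.238) = 0.4929
−0.075·log₂(0.075) = 0.2803
−0.287·log₂(0.287) = 0.5169
−0.054·log₂(0.054) = 0.2274
Sum ≈ 2.3536 → 2.354 bits.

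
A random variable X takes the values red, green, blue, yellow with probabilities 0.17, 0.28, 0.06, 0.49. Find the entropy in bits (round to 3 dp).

1.697 bits

H = −Σ pᵢ log₂ pᵢ.
−0.17·log₂(0.17) = 0.4346
−0.28·log₂(0.28) = 0.5142
−0.06·log₂(0.06) = 0.2435
−0.49·log₂(0.49) = 0.5043
Sum ≈ 1.6966 → 1.697 bits.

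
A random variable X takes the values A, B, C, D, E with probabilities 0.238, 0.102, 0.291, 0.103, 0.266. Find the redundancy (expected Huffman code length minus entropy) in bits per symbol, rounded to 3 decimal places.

0.012 bits

Entropy H = −Σ p log₂ p ≈ 2.1930 bits.
Huffman merges: 51/500+103/1000→41/200; 41/200+119/500→443/1000; 133/500+291/1000→557/1000; 443/1000+557/1000→1. L = 441/200 ≈ 2.2050.
L − H = 2.2050 − 2.1930 = 0.012 bits.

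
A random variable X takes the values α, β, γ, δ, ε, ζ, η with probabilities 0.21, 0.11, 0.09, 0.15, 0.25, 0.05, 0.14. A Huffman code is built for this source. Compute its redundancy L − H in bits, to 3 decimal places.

0.020 bits

Entropy H = −Σ p log₂ p ≈ 2.6595 bits.
Huffman merges: 1/20+9/100→7/50; 11/100+7/50→1/4; 7/50+3/20→29/100; 21/100+1/4→23/50; 1/4+29/100→27/50; 23/50+27/50→1. L = 67/25 ≈ 2.6800.
L − H = 2.6800 − 2.6595 = 0.020 bits.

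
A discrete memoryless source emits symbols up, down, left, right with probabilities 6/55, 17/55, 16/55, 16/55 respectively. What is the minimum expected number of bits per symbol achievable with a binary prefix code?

Repeatedly combine the two least-probable nodes; the expected code length is the sum of the merged weights.
merge 6/55 + 16/55 → 2/5
merge 16/55 + 17/55 → 3/5
merge 2/5 + 3/5 → 1
L = 2/5 + 3/5 + 1 = 2 bits/symbol.

2 bits/symbol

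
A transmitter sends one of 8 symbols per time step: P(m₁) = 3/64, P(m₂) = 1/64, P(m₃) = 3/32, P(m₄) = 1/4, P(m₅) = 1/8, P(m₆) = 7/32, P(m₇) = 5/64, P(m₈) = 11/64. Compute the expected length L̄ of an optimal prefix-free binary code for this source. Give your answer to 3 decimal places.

2.734 bits/symbol

Repeatedly combine the two least-probable nodes; the expected code length is the sum of the merged weights.
merge 1/64 + 3/64 → 1/16
merge 1/16 + 5/64 → 9/64
merge 3/32 + 1/8 → 7/32
merge 9/64 + 11/64 → 5/16
merge 7/32 + 7/32 → 7/16
merge 1/4 + 5/16 → 9/16
merge 7/16 + 9/16 → 1
L = 1/16 + 9/64 + 7/32 + 5/16 + 7/16 + 9/16 + 1 = 175/64 ≈ 2.734 bits/symbol.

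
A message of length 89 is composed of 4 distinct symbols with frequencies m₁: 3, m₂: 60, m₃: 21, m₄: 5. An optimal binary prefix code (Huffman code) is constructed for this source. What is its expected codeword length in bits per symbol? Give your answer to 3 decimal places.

1.416 bits/symbol

Probabilities are the counts divided by 89.
Repeatedly combine the two least-probable nodes; the expected code length is the sum of the merged weights.
merge 3/89 + 5/89 → 8/89
merge 8/89 + 21/89 → 29/89
merge 29/89 + 60/89 → 1
L = 8/89 + 29/89 + 1 = 126/89 ≈ 1.416 bits/symbol.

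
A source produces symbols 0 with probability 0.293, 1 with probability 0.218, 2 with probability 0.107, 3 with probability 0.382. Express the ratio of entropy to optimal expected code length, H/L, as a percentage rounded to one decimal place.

96.4%

Entropy H = −Σ p log₂ p ≈ 1.8733 bits.
Huffman merges: 107/1000+109/500→13/40; 293/1000+13/40→309/500; 191/500+309/500→1. L = 1943/1000 ≈ 1.9430.
Efficiency = H/L = 1.8733/1.9430 = 96.4%.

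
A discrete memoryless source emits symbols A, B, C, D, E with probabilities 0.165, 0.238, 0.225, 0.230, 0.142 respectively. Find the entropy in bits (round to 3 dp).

H = −Σ pᵢ log₂ pᵢ.
−0.165·log₂(0.165) = 0.4289
−0.238·log₂(0.238) = 0.4929
−0.225·log₂(0.225) = 0.4842
−0.230·log₂(0.230) = 0.4877
−0.142·log₂(0.142) = 0.3999
Sum ≈ 2.2935 → 2.294 bits.

2.294 bits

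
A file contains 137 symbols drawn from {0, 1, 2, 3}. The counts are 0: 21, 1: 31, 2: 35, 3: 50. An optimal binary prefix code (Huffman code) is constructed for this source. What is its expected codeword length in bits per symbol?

2 bits/symbol

Probabilities are the counts divided by 137.
Repeatedly combine the two least-probable nodes; the expected code length is the sum of the merged weights.
merge 21/137 + 31/137 → 52/137
merge 35/137 + 50/137 → 85/137
merge 52/137 + 85/137 → 1
L = 52/137 + 85/137 + 1 = 2 bits/symbol.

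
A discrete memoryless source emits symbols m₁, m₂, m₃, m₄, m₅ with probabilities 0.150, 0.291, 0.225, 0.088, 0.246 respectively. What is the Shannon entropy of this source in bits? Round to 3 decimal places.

2.219 bits

H = −Σ pᵢ log₂ pᵢ.
−0.150·log₂(0.150) = 0.4105
−0.291·log₂(0.291) = 0.5182
−0.225·log₂(0.225) = 0.4842
−0.088·log₂(0.088) = 0.3086
−0.246·log₂(0.246) = 0.4977
Sum ≈ 2.2193 → 2.219 bits.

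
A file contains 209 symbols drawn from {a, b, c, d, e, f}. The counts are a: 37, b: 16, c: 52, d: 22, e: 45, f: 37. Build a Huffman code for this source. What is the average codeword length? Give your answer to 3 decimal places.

2.536 bits/symbol

Probabilities are the counts divided by 209.
Repeatedly combine the two least-probable nodes; the expected code length is the sum of the merged weights.
merge 16/209 + 2/19 → 2/11
merge 37/209 + 37/209 → 74/209
merge 2/11 + 45/209 → 83/209
merge 52/209 + 74/209 → 126/209
merge 83/209 + 126/209 → 1
L = 2/11 + 74/209 + 83/209 + 126/209 + 1 = 530/209 ≈ 2.536 bits/symbol.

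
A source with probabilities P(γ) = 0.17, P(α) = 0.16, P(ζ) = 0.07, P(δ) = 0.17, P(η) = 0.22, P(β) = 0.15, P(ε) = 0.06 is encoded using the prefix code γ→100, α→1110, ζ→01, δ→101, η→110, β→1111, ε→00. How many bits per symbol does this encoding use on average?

L̄ = Σ pᵢ·ℓᵢ = 0.17·3 + 0.16·4 + 0.07·2 + 0.17·3 + 0.22·3 + 0.15·4 + 0.06·2 = 3.18 bits/symbol.

3.18 bits/symbol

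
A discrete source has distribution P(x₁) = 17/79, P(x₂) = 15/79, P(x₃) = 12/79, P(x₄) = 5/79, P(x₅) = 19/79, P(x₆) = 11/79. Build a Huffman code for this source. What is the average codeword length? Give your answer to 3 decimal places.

Repeatedly combine the two least-probable nodes; the expected code length is the sum of the merged weights.
merge 5/79 + 11/79 → 16/79
merge 12/79 + 15/79 → 27/79
merge 16/79 + 17/79 → 33/79
merge 19/79 + 27/79 → 46/79
merge 33/79 + 46/79 → 1
L = 16/79 + 27/79 + 33/79 + 46/79 + 1 = 201/79 ≈ 2.544 bits/symbol.

2.544 bits/symbol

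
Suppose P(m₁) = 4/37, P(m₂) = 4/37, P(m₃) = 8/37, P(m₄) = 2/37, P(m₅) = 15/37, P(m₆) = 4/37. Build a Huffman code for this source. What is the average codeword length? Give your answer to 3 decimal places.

2.351 bits/symbol

Repeatedly combine the two least-probable nodes; the expected code length is the sum of the merged weights.
merge 2/37 + 4/37 → 6/37
merge 4/37 + 4/37 → 8/37
merge 6/37 + 8/37 → 14/37
merge 8/37 + 14/37 → 22/37
merge 15/37 + 22/37 → 1
L = 6/37 + 8/37 + 14/37 + 22/37 + 1 = 87/37 ≈ 2.351 bits/symbol.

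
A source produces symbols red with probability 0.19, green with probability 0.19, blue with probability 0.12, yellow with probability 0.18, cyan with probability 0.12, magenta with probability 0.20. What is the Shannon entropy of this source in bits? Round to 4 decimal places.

2.5543 bits

H = −Σ pᵢ log₂ pᵢ.
−0.19·log₂(0.19) = 0.4552
−0.19·log₂(0.19) = 0.4552
−0.12·log₂(0.12) = 0.3671
−0.18·log₂(0.18) = 0.4453
−0.12·log₂(0.12) = 0.3671
−0.20·log₂(0.20) = 0.4644
Sum ≈ 2.5543 → 2.5543 bits.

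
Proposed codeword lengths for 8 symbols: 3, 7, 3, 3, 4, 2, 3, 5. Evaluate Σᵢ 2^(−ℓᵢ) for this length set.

With common denominator 2^7 = 128: Σ 2^(−ℓᵢ) = 16/128 + 1/128 + 16/128 + 16/128 + 8/128 + 32/128 + 16/128 + 4/128 = 109/128 = 0.8515625.

0.8515625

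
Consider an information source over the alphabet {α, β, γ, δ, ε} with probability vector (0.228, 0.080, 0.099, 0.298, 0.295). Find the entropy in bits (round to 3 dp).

2.148 bits

H = −Σ pᵢ log₂ pᵢ.
−0.228·log₂(0.228) = 0.4863
−0.080·log₂(0.080) = 0.2915
−0.099·log₂(0.099) = 0.3303
−0.298·log₂(0.298) = 0.5205
−0.295·log₂(0.295) = 0.5196
Sum ≈ 2.1482 → 2.148 bits.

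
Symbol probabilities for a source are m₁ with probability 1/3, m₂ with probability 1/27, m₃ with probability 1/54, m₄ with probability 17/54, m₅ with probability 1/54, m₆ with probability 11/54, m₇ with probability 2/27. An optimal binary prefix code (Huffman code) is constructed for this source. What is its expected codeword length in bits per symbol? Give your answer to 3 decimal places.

Repeatedly combine the two least-probable nodes; the expected code length is the sum of the merged weights.
merge 1/54 + 1/54 → 1/27
merge 1/27 + 1/27 → 2/27
merge 2/27 + 2/27 → 4/27
merge 4/27 + 11/54 → 19/54
merge 17/54 + 1/3 → 35/54
merge 19/54 + 35/54 → 1
L = 1/27 + 2/27 + 4/27 + 19/54 + 35/54 + 1 = 61/27 ≈ 2.259 bits/symbol.

2.259 bits/symbol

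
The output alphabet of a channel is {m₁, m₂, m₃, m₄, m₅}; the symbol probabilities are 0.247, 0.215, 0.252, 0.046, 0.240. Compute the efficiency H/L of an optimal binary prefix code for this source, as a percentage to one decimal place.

Entropy H = −Σ p log₂ p ≈ 2.1747 bits.
Huffman merges: 23/500+43/200→261/1000; 6/25+247/1000→487/1000; 63/250+261/1000→513/1000; 487/1000+513/1000→1. L = 2261/1000 ≈ 2.2610.
Efficiency = H/L = 2.1747/2.2610 = 96.2%.

96.2%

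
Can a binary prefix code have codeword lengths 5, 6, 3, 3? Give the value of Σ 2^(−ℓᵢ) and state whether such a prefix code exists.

0.296875; yes

With common denominator 2^6 = 64: Σ 2^(−ℓᵢ) = 2/64 + 1/64 + 8/64 + 8/64 = 19/64 = 0.296875.
Kraft's inequality requires Σ ≤ 1; here Σ = 0.296875 ≤ 1, so such a prefix code exists.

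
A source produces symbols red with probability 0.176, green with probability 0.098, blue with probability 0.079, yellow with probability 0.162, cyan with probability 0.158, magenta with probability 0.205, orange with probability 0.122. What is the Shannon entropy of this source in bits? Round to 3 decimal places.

2.744 bits

H = −Σ pᵢ log₂ pᵢ.
−0.176·log₂(0.176) = 0.4411
−0.098·log₂(0.098) = 0.3284
−0.079·log₂(0.079) = 0.2893
−0.162·log₂(0.162) = 0.4254
−0.158·log₂(0.158) = 0.4206
−0.205·log₂(0.205) = 0.4687
−0.122·log₂(0.122) = 0.3703
Sum ≈ 2.7438 → 2.744 bits.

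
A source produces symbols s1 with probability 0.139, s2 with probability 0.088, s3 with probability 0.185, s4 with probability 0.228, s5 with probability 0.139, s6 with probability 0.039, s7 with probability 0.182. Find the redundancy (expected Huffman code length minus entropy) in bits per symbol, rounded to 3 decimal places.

Entropy H = −Σ p log₂ p ≈ 2.6665 bits.
Huffman merges: 39/1000+11/125→127/1000; 127/1000+139/1000→133/500; 139/1000+91/500→321/1000; 37/200+57/250→413/1000; 133/500+321/1000→587/1000; 413/1000+587/1000→1. L = 1357/500 ≈ 2.7140.
L − H = 2.7140 − 2.6665 = 0.047 bits.

0.047 bits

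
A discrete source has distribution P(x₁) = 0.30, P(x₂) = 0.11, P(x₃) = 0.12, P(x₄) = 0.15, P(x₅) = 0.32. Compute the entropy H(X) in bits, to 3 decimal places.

H = −Σ pᵢ log₂ pᵢ.
−0.30·log₂(0.30) = 0.5211
−0.11·log₂(0.11) = 0.3503
−0.12·log₂(0.12) = 0.3671
−0.15·log₂(0.15) = 0.4105
−0.32·log₂(0.32) = 0.5260
Sum ≈ 2.1750 → 2.175 bits.

2.175 bits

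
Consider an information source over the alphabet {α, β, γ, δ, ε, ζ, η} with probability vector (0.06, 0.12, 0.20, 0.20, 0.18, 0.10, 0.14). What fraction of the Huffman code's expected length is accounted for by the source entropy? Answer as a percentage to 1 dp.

Entropy H = −Σ p log₂ p ≈ 2.7140 bits.
Huffman merges: 3/50+1/10→4/25; 3/25+7/50→13/50; 4/25+9/50→17/50; 1/5+1/5→2/5; 13/50+17/50→3/5; 2/5+3/5→1. L = 69/25 ≈ 2.7600.
Efficiency = H/L = 2.7140/2.7600 = 98.3%.

98.3%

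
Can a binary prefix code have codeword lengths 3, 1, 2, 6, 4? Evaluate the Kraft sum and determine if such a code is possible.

With common denominator 2^6 = 64: Σ 2^(−ℓᵢ) = 8/64 + 32/64 + 16/64 + 1/64 + 4/64 = 61/64 = 0.953125.
Kraft's inequality requires Σ ≤ 1; here Σ = 0.953125 ≤ 1, so such a prefix code exists.

0.953125; yes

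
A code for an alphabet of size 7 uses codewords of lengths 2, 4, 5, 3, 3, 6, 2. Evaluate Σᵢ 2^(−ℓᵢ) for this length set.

0.859375

With common denominator 2^6 = 64: Σ 2^(−ℓᵢ) = 16/64 + 4/64 + 2/64 + 8/64 + 8/64 + 1/64 + 16/64 = 55/64 = 0.859375.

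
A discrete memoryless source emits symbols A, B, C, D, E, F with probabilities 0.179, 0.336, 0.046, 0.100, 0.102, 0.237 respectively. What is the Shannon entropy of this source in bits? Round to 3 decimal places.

2.338 bits

H = −Σ pᵢ log₂ pᵢ.
−0.179·log₂(0.179) = 0.4443
−0.336·log₂(0.336) = 0.5287
−0.046·log₂(0.046) = 0.2043
−0.100·log₂(0.100) = 0.3322
−0.102·log₂(0.102) = 0.3359
−0.237·log₂(0.237) = 0.4923
Sum ≈ 2.3377 → 2.338 bits.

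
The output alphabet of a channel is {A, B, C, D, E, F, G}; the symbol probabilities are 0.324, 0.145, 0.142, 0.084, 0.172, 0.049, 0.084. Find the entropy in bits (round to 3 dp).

2.581 bits

H = −Σ pᵢ log₂ pᵢ.
−0.324·log₂(0.324) = 0.5268
−0.145·log₂(0.145) = 0.4040
−0.142·log₂(0.142) = 0.3999
−0.084·log₂(0.084) = 0.3002
−0.172·log₂(0.172) = 0.4368
−0.049·log₂(0.049) = 0.2132
−0.084·log₂(0.084) = 0.3002
Sum ≈ 2.5810 → 2.581 bits.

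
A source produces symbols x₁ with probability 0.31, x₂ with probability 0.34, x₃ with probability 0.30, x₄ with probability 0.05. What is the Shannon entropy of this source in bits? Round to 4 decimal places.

1.7902 bits

H = −Σ pᵢ log₂ pᵢ.
−0.31·log₂(0.31) = 0.5238
−0.34·log₂(0.34) = 0.5292
−0.30·log₂(0.30) = 0.5211
−0.05·log₂(0.05) = 0.2161
Sum ≈ 1.7902 → 1.7902 bits.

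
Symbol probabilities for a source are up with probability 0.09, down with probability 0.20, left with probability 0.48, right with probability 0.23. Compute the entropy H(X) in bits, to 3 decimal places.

1.773 bits

H = −Σ pᵢ log₂ pᵢ.
−0.09·log₂(0.09) = 0.3127
−0.20·log₂(0.20) = 0.4644
−0.48·log₂(0.48) = 0.5083
−0.23·log₂(0.23) = 0.4877
Sum ≈ 1.7730 → 1.773 bits.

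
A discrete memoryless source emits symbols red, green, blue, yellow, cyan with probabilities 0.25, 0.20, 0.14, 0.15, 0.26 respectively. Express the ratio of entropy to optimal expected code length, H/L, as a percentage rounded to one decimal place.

Entropy H = −Σ p log₂ p ≈ 2.2773 bits.
Huffman merges: 7/50+3/20→29/100; 1/5+1/4→9/20; 13/50+29/100→11/20; 9/20+11/20→1. L = 229/100 ≈ 2.2900.
Efficiency = H/L = 2.2773/2.2900 = 99.4%.

99.4%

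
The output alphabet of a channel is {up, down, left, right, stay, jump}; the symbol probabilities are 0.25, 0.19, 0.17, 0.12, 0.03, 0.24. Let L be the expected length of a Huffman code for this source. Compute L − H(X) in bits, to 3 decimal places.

Entropy H = −Σ p log₂ p ≈ 2.4028 bits.
Huffman merges: 3/100+3/25→3/20; 3/20+17/100→8/25; 19/100+6/25→43/100; 1/4+8/25→57/100; 43/100+57/100→1. L = 247/100 ≈ 2.4700.
L − H = 2.4700 − 2.4028 = 0.067 bits.

0.067 bits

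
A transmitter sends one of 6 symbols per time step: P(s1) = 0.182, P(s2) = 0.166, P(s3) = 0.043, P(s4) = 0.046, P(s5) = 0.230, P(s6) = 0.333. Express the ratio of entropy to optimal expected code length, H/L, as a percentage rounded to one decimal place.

Entropy H = −Σ p log₂ p ≈ 2.2929 bits.
Huffman merges: 43/1000+23/500→89/1000; 89/1000+83/500→51/200; 91/500+23/100→103/250; 51/200+333/1000→147/250; 103/250+147/250→1. L = 293/125 ≈ 2.3440.
Efficiency = H/L = 2.2929/2.3440 = 97.8%.

97.8%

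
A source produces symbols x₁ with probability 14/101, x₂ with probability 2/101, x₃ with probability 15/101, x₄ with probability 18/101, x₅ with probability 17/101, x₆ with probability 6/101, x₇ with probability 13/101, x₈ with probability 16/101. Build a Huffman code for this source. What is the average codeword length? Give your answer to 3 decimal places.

Repeatedly combine the two least-probable nodes; the expected code length is the sum of the merged weights.
merge 2/101 + 6/101 → 8/101
merge 8/101 + 13/101 → 21/101
merge 14/101 + 15/101 → 29/101
merge 16/101 + 17/101 → 33/101
merge 18/101 + 21/101 → 39/101
merge 29/101 + 33/101 → 62/101
merge 39/101 + 62/101 → 1
L = 8/101 + 21/101 + 29/101 + 33/101 + 39/101 + 62/101 + 1 = 293/101 ≈ 2.901 bits/symbol.

2.901 bits/symbol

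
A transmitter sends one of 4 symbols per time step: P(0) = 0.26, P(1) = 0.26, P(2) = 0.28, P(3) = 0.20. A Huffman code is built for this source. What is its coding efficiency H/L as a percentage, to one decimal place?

99.5%

Entropy H = −Σ p log₂ p ≈ 1.9892 bits.
Huffman merges: 1/5+13/50→23/50; 13/50+7/25→27/50; 23/50+27/50→1. L = 2 ≈ 2.0000.
Efficiency = H/L = 1.9892/2.0000 = 99.5%.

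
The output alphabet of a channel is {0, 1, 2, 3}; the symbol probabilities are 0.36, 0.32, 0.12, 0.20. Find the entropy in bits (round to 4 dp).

1.8881 bits

H = −Σ pᵢ log₂ pᵢ.
−0.36·log₂(0.36) = 0.5306
−0.32·log₂(0.32) = 0.5260
−0.12·log₂(0.12) = 0.3671
−0.20·log₂(0.20) = 0.4644
Sum ≈ 1.8881 → 1.8881 bits.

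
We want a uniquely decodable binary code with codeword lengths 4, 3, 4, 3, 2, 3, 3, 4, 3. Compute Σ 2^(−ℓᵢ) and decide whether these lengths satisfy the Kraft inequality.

With common denominator 2^4 = 16: Σ 2^(−ℓᵢ) = 1/16 + 2/16 + 1/16 + 2/16 + 4/16 + 2/16 + 2/16 + 1/16 + 2/16 = 17/16 = 1.0625.
Kraft's inequality requires Σ ≤ 1; here Σ = 1.0625 > 1, so no such prefix code exists.

1.0625; no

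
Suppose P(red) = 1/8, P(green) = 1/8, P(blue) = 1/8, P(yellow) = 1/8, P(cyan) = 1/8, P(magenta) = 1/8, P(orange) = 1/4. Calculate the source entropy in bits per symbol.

Each probability is a power of 1/2, so log₂(1/p) is an integer.
H = Σ p·log₂(1/p) = 1/8·3 + 1/8·3 + 1/8·3 + 1/8·3 + 1/8·3 + 1/8·3 + 1/4·2 = 2.75 bits.

2.75 bits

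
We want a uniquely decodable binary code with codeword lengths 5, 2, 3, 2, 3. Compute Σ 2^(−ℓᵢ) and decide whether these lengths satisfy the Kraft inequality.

With common denominator 2^5 = 32: Σ 2^(−ℓᵢ) = 1/32 + 8/32 + 4/32 + 8/32 + 4/32 = 25/32 = 0.78125.
Kraft's inequality requires Σ ≤ 1; here Σ = 0.78125 ≤ 1, so such a prefix code exists.

0.78125; yes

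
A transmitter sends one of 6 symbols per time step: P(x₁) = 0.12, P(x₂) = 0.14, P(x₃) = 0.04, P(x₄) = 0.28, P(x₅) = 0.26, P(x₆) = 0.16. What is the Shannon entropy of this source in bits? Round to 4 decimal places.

2.3925 bits

H = −Σ pᵢ log₂ pᵢ.
−0.12·log₂(0.12) = 0.3671
−0.14·log₂(0.14) = 0.3971
−0.04·log₂(0.04) = 0.1858
−0.28·log₂(0.28) = 0.5142
−0.26·log₂(0.26) = 0.5053
−0.16·log₂(0.16) = 0.4230
Sum ≈ 2.3925 → 2.3925 bits.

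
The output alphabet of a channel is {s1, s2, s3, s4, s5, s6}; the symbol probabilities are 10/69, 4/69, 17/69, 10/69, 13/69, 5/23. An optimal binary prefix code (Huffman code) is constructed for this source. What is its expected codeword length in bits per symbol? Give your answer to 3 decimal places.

Repeatedly combine the two least-probable nodes; the expected code length is the sum of the merged weights.
merge 4/69 + 10/69 → 14/69
merge 10/69 + 13/69 → 1/3
merge 14/69 + 5/23 → 29/69
merge 17/69 + 1/3 → 40/69
merge 29/69 + 40/69 → 1
L = 14/69 + 1/3 + 29/69 + 40/69 + 1 = 175/69 ≈ 2.536 bits/symbol.

2.536 bits/symbol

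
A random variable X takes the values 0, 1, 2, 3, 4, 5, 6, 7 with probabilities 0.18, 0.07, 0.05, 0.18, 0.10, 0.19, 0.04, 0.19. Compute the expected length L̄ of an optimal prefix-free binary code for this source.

Repeatedly combine the two least-probable nodes; the expected code length is the sum of the merged weights.
merge 1/25 + 1/20 → 9/100
merge 7/100 + 9/100 → 4/25
merge 1/10 + 4/25 → 13/50
merge 9/50 + 9/50 → 9/25
merge 19/100 + 19/100 → 19/50
merge 13/50 + 9/25 → 31/50
merge 19/50 + 31/50 → 1
L = 9/100 + 4/25 + 13/50 + 9/25 + 19/50 + 31/50 + 1 = 287/100 = 2.87 bits/symbol.

2.87 bits/symbol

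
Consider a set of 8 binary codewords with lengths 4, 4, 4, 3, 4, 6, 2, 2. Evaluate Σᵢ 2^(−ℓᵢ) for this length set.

0.890625

With common denominator 2^6 = 64: Σ 2^(−ℓᵢ) = 4/64 + 4/64 + 4/64 + 8/64 + 4/64 + 1/64 + 16/64 + 16/64 = 57/64 = 0.890625.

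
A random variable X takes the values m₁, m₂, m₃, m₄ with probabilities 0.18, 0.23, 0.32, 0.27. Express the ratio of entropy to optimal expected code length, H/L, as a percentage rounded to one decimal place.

Entropy H = −Σ p log₂ p ≈ 1.9690 bits.
Huffman merges: 9/50+23/100→41/100; 27/100+8/25→59/100; 41/100+59/100→1. L = 2 ≈ 2.0000.
Efficiency = H/L = 1.9690/2.0000 = 98.5%.

98.5%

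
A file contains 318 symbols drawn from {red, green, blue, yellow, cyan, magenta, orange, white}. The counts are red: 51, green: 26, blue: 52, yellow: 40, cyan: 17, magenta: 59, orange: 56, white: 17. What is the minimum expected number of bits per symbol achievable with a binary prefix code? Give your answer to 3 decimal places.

2.921 bits/symbol

Probabilities are the counts divided by 318.
Repeatedly combine the two least-probable nodes; the expected code length is the sum of the merged weights.
merge 17/318 + 17/318 → 17/159
merge 13/159 + 17/159 → 10/53
merge 20/159 + 17/106 → 91/318
merge 26/159 + 28/159 → 18/53
merge 59/318 + 10/53 → 119/318
merge 91/318 + 18/53 → 199/318
merge 119/318 + 199/318 → 1
L = 17/159 + 10/53 + 91/318 + 18/53 + 119/318 + 199/318 + 1 = 929/318 ≈ 2.921 bits/symbol.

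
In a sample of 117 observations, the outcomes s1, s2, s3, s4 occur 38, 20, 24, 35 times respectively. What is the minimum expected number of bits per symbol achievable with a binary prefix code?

Probabilities are the counts divided by 117.
Repeatedly combine the two least-probable nodes; the expected code length is the sum of the merged weights.
merge 20/117 + 8/39 → 44/117
merge 35/117 + 38/117 → 73/117
merge 44/117 + 73/117 → 1
L = 44/117 + 73/117 + 1 = 2 bits/symbol.

2 bits/symbol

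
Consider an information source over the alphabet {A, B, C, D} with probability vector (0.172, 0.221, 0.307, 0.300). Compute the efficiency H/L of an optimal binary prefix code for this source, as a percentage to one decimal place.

Entropy H = −Σ p log₂ p ≈ 1.9622 bits.
Huffman merges: 43/250+221/1000→393/1000; 3/10+307/1000→607/1000; 393/1000+607/1000→1. L = 2 ≈ 2.0000.
Efficiency = H/L = 1.9622/2.0000 = 98.1%.

98.1%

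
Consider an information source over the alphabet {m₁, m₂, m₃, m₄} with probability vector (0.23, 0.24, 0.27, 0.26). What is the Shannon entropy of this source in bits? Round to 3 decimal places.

1.997 bits

H = −Σ pᵢ log₂ pᵢ.
−0.23·log₂(0.23) = 0.4877
−0.24·log₂(0.24) = 0.4941
−0.27·log₂(0.27) = 0.5100
−0.26·log₂(0.26) = 0.5053
Sum ≈ 1.9971 → 1.997 bits.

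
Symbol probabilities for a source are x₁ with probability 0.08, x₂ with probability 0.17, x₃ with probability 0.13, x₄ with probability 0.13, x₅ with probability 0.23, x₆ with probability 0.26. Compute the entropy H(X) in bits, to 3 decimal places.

2.484 bits

H = −Σ pᵢ log₂ pᵢ.
−0.08·log₂(0.08) = 0.2915
−0.17·log₂(0.17) = 0.4346
−0.13·log₂(0.13) = 0.3826
−0.13·log₂(0.13) = 0.3826
−0.23·log₂(0.23) = 0.4877
−0.26·log₂(0.26) = 0.5053
Sum ≈ 2.4843 → 2.484 bits.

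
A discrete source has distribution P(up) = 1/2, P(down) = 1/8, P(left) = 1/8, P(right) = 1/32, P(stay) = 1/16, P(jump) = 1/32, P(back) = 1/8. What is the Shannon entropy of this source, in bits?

Each probability is a power of 1/2, so log₂(1/p) is an integer.
H = Σ p·log₂(1/p) = 1/2·1 + 1/8·3 + 1/8·3 + 1/32·5 + 1/16·4 + 1/32·5 + 1/8·3 = 2.1875 bits.

2.1875 bits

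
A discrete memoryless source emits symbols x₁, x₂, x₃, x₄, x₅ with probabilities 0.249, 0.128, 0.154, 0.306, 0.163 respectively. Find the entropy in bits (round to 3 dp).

H = −Σ pᵢ log₂ pᵢ.
−0.249·log₂(0.249) = 0.4994
−0.128·log₂(0.128) = 0.3796
−0.154·log₂(0.154) = 0.4156
−0.306·log₂(0.306) = 0.5228
−0.163·log₂(0.163) = 0.4266
Sum ≈ 2.2441 → 2.244 bits.

2.244 bits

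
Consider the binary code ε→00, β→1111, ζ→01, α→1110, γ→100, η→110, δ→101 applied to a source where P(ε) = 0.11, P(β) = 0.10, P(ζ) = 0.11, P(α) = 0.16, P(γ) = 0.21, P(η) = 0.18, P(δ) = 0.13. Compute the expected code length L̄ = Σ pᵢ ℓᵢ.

3.04 bits/symbol

L̄ = Σ pᵢ·ℓᵢ = 0.11·2 + 0.10·4 + 0.11·2 + 0.16·4 + 0.21·3 + 0.18·3 + 0.13·3 = 3.04 bits/symbol.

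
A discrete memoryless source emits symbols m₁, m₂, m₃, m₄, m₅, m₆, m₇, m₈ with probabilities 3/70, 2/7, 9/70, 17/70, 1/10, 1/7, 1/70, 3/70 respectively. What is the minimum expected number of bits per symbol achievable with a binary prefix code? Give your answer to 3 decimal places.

Repeatedly combine the two least-probable nodes; the expected code length is the sum of the merged weights.
merge 1/70 + 3/70 → 2/35
merge 3/70 + 2/35 → 1/10
merge 1/10 + 1/10 → 1/5
merge 9/70 + 1/7 → 19/70
merge 1/5 + 17/70 → 31/70
merge 19/70 + 2/7 → 39/70
merge 31/70 + 39/70 → 1
L = 2/35 + 1/10 + 1/5 + 19/70 + 31/70 + 39/70 + 1 = 92/35 ≈ 2.629 bits/symbol.

2.629 bits/symbol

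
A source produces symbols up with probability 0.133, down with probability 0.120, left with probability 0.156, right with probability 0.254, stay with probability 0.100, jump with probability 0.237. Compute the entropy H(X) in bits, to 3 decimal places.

H = −Σ pᵢ log₂ pᵢ.
−0.133·log₂(0.133) = 0.3871
−0.120·log₂(0.120) = 0.3671
−0.156·log₂(0.156) = 0.4181
−0.254·log₂(0.254) = 0.5022
−0.100·log₂(0.100) = 0.3322
−0.237·log₂(0.237) = 0.4923
Sum ≈ 2.4989 → 2.499 bits.

2.499 bits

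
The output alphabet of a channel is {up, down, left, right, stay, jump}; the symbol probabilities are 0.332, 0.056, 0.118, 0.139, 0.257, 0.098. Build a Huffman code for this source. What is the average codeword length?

2.411 bits/symbol

Repeatedly combine the two least-probable nodes; the expected code length is the sum of the merged weights.
merge 7/125 + 49/500 → 77/500
merge 59/500 + 139/1000 → 257/1000
merge 77/500 + 257/1000 → 411/1000
merge 257/1000 + 83/250 → 589/1000
merge 411/1000 + 589/1000 → 1
L = 77/500 + 257/1000 + 411/1000 + 589/1000 + 1 = 2411/1000 = 2.411 bits/symbol.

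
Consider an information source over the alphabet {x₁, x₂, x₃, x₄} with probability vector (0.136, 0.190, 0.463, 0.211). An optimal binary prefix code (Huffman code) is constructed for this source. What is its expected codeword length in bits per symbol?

Repeatedly combine the two least-probable nodes; the expected code length is the sum of the merged weights.
merge 17/125 + 19/100 → 163/500
merge 211/1000 + 163/500 → 537/1000
merge 463/1000 + 537/1000 → 1
L = 163/500 + 537/1000 + 1 = 1863/1000 = 1.863 bits/symbol.

1.863 bits/symbol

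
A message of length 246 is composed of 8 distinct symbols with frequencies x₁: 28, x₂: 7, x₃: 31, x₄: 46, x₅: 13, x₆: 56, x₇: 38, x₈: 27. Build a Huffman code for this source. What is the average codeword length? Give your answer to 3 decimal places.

2.854 bits/symbol

Probabilities are the counts divided by 246.
Repeatedly combine the two least-probable nodes; the expected code length is the sum of the merged weights.
merge 7/246 + 13/246 → 10/123
merge 10/123 + 9/82 → 47/246
merge 14/123 + 31/246 → 59/246
merge 19/123 + 23/123 → 14/41
merge 47/246 + 28/123 → 103/246
merge 59/246 + 14/41 → 143/246
merge 103/246 + 143/246 → 1
L = 10/123 + 47/246 + 59/246 + 14/41 + 103/246 + 143/246 + 1 = 117/41 ≈ 2.854 bits/symbol.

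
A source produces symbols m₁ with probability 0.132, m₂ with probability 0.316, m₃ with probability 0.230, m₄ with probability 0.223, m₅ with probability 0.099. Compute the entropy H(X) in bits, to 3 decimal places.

2.212 bits

H = −Σ pᵢ log₂ pᵢ.
−0.132·log₂(0.132) = 0.3856
−0.316·log₂(0.316) = 0.5252
−0.230·log₂(0.230) = 0.4877
−0.223·log₂(0.223) = 0.4828
−0.099·log₂(0.099) = 0.3303
Sum ≈ 2.2116 → 2.212 bits.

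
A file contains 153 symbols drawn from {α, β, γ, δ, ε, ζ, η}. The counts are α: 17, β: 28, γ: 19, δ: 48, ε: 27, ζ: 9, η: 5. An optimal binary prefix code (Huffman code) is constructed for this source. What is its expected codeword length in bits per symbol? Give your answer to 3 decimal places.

Probabilities are the counts divided by 153.
Repeatedly combine the two least-probable nodes; the expected code length is the sum of the merged weights.
merge 5/153 + 1/17 → 14/153
merge 14/153 + 1/9 → 31/153
merge 19/153 + 3/17 → 46/153
merge 28/153 + 31/153 → 59/153
merge 46/153 + 16/51 → 94/153
merge 59/153 + 94/153 → 1
L = 14/153 + 31/153 + 46/153 + 59/153 + 94/153 + 1 = 397/153 ≈ 2.595 bits/symbol.

2.595 bits/symbol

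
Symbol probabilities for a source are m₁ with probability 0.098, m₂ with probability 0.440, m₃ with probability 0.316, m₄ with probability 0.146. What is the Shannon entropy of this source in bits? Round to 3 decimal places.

H = −Σ pᵢ log₂ pᵢ.
−0.098·log₂(0.098) = 0.3284
−0.440·log₂(0.440) = 0.5211
−0.316·log₂(0.316) = 0.5252
−0.146·log₂(0.146) = 0.4053
Sum ≈ 1.7800 → 1.780 bits.

1.780 bits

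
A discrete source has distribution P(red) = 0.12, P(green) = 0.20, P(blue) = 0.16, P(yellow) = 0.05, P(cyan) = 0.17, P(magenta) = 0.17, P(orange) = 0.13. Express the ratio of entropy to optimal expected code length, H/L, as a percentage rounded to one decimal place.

97.2%

Entropy H = −Σ p log₂ p ≈ 2.7224 bits.
Huffman merges: 1/20+3/25→17/100; 13/100+4/25→29/100; 17/100+17/100→17/50; 17/100+1/5→37/100; 29/100+17/50→63/100; 37/100+63/100→1. L = 14/5 ≈ 2.8000.
Efficiency = H/L = 2.7224/2.8000 = 97.2%.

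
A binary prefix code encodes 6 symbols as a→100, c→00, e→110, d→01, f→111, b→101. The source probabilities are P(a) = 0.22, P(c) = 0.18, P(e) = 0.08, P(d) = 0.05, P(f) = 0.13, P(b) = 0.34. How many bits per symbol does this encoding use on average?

L̄ = Σ pᵢ·ℓᵢ = 0.22·3 + 0.18·2 + 0.08·3 + 0.05·2 + 0.13·3 + 0.34·3 = 2.77 bits/symbol.

2.77 bits/symbol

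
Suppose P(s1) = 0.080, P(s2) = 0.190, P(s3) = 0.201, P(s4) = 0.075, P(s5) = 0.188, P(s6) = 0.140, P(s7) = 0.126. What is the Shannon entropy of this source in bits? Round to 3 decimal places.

H = −Σ pᵢ log₂ pᵢ.
−0.080·log₂(0.080) = 0.2915
−0.190·log₂(0.190) = 0.4552
−0.201·log₂(0.201) = 0.4653
−0.075·log₂(0.075) = 0.2803
−0.188·log₂(0.188) = 0.4533
−0.140·log₂(0.140) = 0.3971
−0.126·log₂(0.126) = 0.3766
Sum ≈ 2.7192 → 2.719 bits.

2.719 bits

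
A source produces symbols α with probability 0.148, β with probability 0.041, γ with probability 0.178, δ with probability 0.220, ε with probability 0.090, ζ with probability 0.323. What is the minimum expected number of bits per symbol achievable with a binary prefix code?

2.41 bits/symbol

Repeatedly combine the two least-probable nodes; the expected code length is the sum of the merged weights.
merge 41/1000 + 9/100 → 131/1000
merge 131/1000 + 37/250 → 279/1000
merge 89/500 + 11/50 → 199/500
merge 279/1000 + 323/1000 → 301/500
merge 199/500 + 301/500 → 1
L = 131/1000 + 279/1000 + 199/500 + 301/500 + 1 = 241/100 = 2.41 bits/symbol.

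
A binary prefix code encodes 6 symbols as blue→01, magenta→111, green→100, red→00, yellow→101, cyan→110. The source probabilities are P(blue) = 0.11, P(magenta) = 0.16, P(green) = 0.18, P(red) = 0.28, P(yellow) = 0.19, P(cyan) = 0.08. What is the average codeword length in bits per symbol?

L̄ = Σ pᵢ·ℓᵢ = 0.11·2 + 0.16·3 + 0.18·3 + 0.28·2 + 0.19·3 + 0.08·3 = 2.61 bits/symbol.

2.61 bits/symbol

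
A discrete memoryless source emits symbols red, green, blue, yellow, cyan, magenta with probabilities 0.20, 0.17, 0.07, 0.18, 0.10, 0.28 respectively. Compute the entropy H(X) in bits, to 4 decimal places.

2.4592 bits

H = −Σ pᵢ log₂ pᵢ.
−0.20·log₂(0.20) = 0.4644
−0.17·log₂(0.17) = 0.4346
−0.07·log₂(0.07) = 0.2686
−0.18·log₂(0.18) = 0.4453
−0.10·log₂(0.10) = 0.3322
−0.28·log₂(0.28) = 0.5142
Sum ≈ 2.4592 → 2.4592 bits.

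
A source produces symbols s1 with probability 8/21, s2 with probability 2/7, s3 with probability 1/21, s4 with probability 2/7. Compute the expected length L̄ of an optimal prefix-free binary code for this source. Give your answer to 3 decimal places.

Repeatedly combine the two least-probable nodes; the expected code length is the sum of the merged weights.
merge 1/21 + 2/7 → 1/3
merge 2/7 + 1/3 → 13/21
merge 8/21 + 13/21 → 1
L = 1/3 + 13/21 + 1 = 41/21 ≈ 1.952 bits/symbol.

1.952 bits/symbol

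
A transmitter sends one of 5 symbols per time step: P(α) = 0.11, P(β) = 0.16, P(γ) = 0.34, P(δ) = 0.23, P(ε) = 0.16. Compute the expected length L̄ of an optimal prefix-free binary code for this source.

2.27 bits/symbol

Repeatedly combine the two least-probable nodes; the expected code length is the sum of the merged weights.
merge 11/100 + 4/25 → 27/100
merge 4/25 + 23/100 → 39/100
merge 27/100 + 17/50 → 61/100
merge 39/100 + 61/100 → 1
L = 27/100 + 39/100 + 61/100 + 1 = 227/100 = 2.27 bits/symbol.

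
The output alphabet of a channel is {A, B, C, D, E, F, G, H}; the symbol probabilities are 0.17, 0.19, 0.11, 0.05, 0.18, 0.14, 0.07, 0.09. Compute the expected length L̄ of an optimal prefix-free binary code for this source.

2.93 bits/symbol

Repeatedly combine the two least-probable nodes; the expected code length is the sum of the merged weights.
merge 1/20 + 7/100 → 3/25
merge 9/100 + 11/100 → 1/5
merge 3/25 + 7/50 → 13/50
merge 17/100 + 9/50 → 7/20
merge 19/100 + 1/5 → 39/100
merge 13/50 + 7/20 → 61/100
merge 39/100 + 61/100 → 1
L = 3/25 + 1/5 + 13/50 + 7/20 + 39/100 + 61/100 + 1 = 293/100 = 2.93 bits/symbol.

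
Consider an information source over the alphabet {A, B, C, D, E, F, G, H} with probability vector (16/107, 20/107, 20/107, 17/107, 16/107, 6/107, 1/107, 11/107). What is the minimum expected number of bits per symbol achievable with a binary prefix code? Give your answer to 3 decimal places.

Repeatedly combine the two least-probable nodes; the expected code length is the sum of the merged weights.
merge 1/107 + 6/107 → 7/107
merge 7/107 + 11/107 → 18/107
merge 16/107 + 16/107 → 32/107
merge 17/107 + 18/107 → 35/107
merge 20/107 + 20/107 → 40/107
merge 32/107 + 35/107 → 67/107
merge 40/107 + 67/107 → 1
L = 7/107 + 18/107 + 32/107 + 35/107 + 40/107 + 67/107 + 1 = 306/107 ≈ 2.860 bits/symbol.

2.860 bits/symbol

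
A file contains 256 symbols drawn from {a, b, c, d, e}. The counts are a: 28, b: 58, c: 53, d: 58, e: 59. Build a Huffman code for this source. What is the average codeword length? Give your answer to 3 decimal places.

Probabilities are the counts divided by 256.
Repeatedly combine the two least-probable nodes; the expected code length is the sum of the merged weights.
merge 7/64 + 53/256 → 81/256
merge 29/128 + 29/128 → 29/64
merge 59/256 + 81/256 → 35/64
merge 29/64 + 35/64 → 1
L = 81/256 + 29/64 + 35/64 + 1 = 593/256 ≈ 2.316 bits/symbol.

2.316 bits/symbol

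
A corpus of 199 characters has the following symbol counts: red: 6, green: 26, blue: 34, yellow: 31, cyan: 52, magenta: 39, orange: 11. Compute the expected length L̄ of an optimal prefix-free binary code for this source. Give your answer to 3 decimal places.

Probabilities are the counts divided by 199.
Repeatedly combine the two least-probable nodes; the expected code length is the sum of the merged weights.
merge 6/199 + 11/199 → 17/199
merge 17/199 + 26/199 → 43/199
merge 31/199 + 34/199 → 65/199
merge 39/199 + 43/199 → 82/199
merge 52/199 + 65/199 → 117/199
merge 82/199 + 117/199 → 1
L = 17/199 + 43/199 + 65/199 + 82/199 + 117/199 + 1 = 523/199 ≈ 2.628 bits/symbol.

2.628 bits/symbol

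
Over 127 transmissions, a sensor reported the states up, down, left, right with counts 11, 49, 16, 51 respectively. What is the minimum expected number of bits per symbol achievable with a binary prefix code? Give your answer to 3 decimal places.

1.811 bits/symbol

Probabilities are the counts divided by 127.
Repeatedly combine the two least-probable nodes; the expected code length is the sum of the merged weights.
merge 11/127 + 16/127 → 27/127
merge 27/127 + 49/127 → 76/127
merge 51/127 + 76/127 → 1
L = 27/127 + 76/127 + 1 = 230/127 ≈ 1.811 bits/symbol.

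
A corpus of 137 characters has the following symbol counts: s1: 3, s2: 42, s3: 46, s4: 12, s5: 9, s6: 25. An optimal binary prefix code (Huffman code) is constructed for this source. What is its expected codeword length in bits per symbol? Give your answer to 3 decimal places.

Probabilities are the counts divided by 137.
Repeatedly combine the two least-probable nodes; the expected code length is the sum of the merged weights.
merge 3/137 + 9/137 → 12/137
merge 12/137 + 12/137 → 24/137
merge 24/137 + 25/137 → 49/137
merge 42/137 + 46/137 → 88/137
merge 49/137 + 88/137 → 1
L = 12/137 + 24/137 + 49/137 + 88/137 + 1 = 310/137 ≈ 2.263 bits/symbol.

2.263 bits/symbol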